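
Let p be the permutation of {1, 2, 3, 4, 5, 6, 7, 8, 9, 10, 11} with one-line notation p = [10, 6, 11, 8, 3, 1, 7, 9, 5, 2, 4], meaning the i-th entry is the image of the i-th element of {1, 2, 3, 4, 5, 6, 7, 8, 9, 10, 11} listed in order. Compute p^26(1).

2

Tracing 1 → 10 → … returns to 1 after 4 steps, so 1 lies in a 4-cycle (1 10 2 6).
Powers repeat with period 4 on this cycle, and 26 mod 4 = 2, so p^26(1) = p^2(1).
Stepping 2 places around the cycle: 1 → 10 → 2.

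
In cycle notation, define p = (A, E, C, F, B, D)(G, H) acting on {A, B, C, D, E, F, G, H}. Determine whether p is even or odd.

even

The cycle lengths are 6, 2.
A cycle is odd iff its length is even; p has 2 even-length cycles, so sgn(p) = (−1)^2 and p is even.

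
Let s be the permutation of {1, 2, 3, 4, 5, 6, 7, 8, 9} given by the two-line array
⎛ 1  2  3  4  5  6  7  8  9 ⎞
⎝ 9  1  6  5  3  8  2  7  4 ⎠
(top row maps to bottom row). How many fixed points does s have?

0

No element satisfies s(x) = x, so there are 0 fixed points.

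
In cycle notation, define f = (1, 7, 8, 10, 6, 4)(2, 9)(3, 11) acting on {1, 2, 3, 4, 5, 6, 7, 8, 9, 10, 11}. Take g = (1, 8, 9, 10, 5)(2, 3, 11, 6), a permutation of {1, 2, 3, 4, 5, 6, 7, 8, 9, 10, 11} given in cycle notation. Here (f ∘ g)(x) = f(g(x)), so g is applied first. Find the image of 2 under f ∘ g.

First apply g: g(2) = 3, then f(3) = 11. Thus (f ∘ g)(2) = 11.

11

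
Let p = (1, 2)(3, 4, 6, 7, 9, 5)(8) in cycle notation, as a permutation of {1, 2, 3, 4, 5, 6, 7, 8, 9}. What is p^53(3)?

3 lies in the 6-cycle (3, 4, 6, 7, 9, 5).
On a 6-cycle, p^6 is the identity, so p^53 = p^5 there (53 ≡ 5 mod 6).
Advancing 5 steps from 3: 3 → 4 → 6 → 7 → 9 → 5.

5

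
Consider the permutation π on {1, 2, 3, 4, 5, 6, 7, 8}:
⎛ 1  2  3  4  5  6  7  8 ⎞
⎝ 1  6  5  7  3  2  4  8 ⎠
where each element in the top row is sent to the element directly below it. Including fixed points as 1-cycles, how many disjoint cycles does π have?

5

The cycle decomposition is (1)(2, 6)(3, 5)(4, 7)(8), which has 5 cycles (counting 1-cycles).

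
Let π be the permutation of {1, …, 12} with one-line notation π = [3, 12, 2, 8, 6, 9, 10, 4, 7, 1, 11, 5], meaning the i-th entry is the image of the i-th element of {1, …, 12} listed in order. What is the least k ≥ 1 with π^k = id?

18

The disjoint-cycle form of π has cycle lengths 9, 2, 1.
The order is lcm(9, 2) = 18.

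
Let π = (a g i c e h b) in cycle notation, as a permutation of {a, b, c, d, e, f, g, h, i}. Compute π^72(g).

c

g lies in the 7-cycle (a g i c e h b).
Since the cycle has length 7, π^72 acts on it the same as π^2 (72 mod 7 = 2).
Advancing 2 steps from g: g → i → c.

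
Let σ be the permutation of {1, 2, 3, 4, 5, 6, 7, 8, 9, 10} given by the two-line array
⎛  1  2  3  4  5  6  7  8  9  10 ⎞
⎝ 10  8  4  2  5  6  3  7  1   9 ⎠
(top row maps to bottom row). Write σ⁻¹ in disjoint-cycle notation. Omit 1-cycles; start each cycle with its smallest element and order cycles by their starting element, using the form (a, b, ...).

First write σ in disjoint cycles: (1, 10, 9)(2, 8, 7, 3, 4).
The inverse reverses every cycle; in canonical form, σ⁻¹ = (1, 9, 10)(2, 4, 3, 7, 8).

(1, 9, 10)(2, 4, 3, 7, 8)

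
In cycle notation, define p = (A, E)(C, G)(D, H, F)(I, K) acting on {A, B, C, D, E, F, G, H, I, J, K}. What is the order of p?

The disjoint cycles have lengths 3, 2, 2, 2, 1, 1.
Since disjoint cycles commute, ord(p) = lcm(3, 2, 2, 2) = 6.

6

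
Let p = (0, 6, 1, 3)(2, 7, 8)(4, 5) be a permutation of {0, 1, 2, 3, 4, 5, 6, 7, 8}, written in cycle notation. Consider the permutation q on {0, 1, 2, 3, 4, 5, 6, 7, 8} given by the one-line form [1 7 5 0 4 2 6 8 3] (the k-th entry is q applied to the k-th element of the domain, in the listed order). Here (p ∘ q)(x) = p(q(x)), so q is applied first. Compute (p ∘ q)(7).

2

q(7) = 8, then p(8) = 2; composing gives (p ∘ q)(7) = 2.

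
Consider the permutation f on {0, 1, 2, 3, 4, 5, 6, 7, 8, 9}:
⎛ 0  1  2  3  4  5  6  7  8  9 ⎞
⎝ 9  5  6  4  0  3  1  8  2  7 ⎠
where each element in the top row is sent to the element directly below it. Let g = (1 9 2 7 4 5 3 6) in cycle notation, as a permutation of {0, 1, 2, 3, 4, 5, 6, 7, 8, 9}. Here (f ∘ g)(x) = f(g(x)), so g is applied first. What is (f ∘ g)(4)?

3

(f ∘ g)(4) = f(g(4)). g(4) = 5, then f(5) = 3. So (f ∘ g)(4) = 3.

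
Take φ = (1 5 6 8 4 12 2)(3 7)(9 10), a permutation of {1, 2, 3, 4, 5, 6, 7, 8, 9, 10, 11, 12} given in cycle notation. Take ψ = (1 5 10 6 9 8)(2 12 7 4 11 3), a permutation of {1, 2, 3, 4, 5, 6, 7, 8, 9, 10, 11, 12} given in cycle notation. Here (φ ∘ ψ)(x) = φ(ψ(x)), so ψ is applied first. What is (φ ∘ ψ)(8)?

5

ψ(8) = 1, then φ(1) = 5; composing gives (φ ∘ ψ)(8) = 5.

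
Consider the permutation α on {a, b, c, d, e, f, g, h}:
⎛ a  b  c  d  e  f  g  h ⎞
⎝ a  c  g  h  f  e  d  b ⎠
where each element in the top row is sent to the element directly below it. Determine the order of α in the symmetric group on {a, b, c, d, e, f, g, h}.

Writing α as disjoint cycles, the cycle lengths are 5, 2, 1.
Since disjoint cycles commute, ord(α) = lcm(5, 2) = 10.

10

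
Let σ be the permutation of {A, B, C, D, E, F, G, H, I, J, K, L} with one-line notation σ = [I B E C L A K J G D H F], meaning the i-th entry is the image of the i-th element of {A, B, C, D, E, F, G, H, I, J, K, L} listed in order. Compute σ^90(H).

Tracing H → J → … returns to H after 11 steps, so H lies in an 11-cycle (A I G K H J D C E L F).
Powers repeat with period 11 on this cycle, and 90 mod 11 = 2, so σ^90(H) = σ^2(H).
Advancing 2 steps from H: H → J → D.

D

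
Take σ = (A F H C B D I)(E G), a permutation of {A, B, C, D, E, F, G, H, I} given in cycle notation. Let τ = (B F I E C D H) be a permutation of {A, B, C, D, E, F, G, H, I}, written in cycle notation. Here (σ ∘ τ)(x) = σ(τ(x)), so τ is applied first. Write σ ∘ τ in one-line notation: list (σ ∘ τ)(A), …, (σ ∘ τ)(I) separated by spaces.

(σ ∘ τ)(x) = σ(τ(x)). Computing each image: σ(τ(A)) = σ(A) = F, σ(τ(B)) = σ(F) = H, σ(τ(C)) = σ(D) = I, σ(τ(D)) = σ(H) = C, σ(τ(E)) = σ(C) = B, σ(τ(F)) = σ(I) = A, σ(τ(G)) = σ(G) = E, σ(τ(H)) = σ(B) = D, σ(τ(I)) = σ(E) = G.
Hence σ ∘ τ = [F H I C B A E D G].

F H I C B A E D G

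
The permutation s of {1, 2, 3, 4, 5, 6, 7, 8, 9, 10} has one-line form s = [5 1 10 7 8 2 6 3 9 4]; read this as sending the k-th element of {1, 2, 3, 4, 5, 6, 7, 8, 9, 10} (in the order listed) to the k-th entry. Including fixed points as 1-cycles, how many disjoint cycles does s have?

2

The cycle decomposition is (1, 5, 8, 3, 10, 4, 7, 6, 2)(9), which has 2 cycles (counting 1-cycles).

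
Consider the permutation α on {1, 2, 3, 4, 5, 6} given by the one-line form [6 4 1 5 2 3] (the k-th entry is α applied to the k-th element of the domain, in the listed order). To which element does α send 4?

4 is element number 4 of the domain, and entry number 4 of the one-line form is 5, so α(4) = 5.

5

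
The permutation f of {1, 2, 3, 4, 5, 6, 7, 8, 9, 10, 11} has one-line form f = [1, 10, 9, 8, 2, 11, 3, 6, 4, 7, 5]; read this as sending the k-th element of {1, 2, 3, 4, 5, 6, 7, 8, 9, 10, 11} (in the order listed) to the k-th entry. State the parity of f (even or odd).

In disjoint-cycle form the cycle lengths are 10, 1.
A cycle of length ℓ contributes ℓ−1 transpositions, so f is a product of 9 transpositions — odd.

odd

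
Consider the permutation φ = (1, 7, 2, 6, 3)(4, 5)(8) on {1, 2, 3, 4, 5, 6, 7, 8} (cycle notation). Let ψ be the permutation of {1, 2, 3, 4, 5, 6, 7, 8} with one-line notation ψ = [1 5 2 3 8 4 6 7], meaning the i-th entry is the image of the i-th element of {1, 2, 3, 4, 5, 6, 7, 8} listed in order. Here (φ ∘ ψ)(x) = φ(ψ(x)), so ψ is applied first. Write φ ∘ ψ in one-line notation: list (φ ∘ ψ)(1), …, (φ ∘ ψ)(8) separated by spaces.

7 4 6 1 8 5 3 2

For each element, apply ψ then φ: 1 → 1 → 7; 2 → 5 → 4; 3 → 2 → 6; 4 → 3 → 1; 5 → 8 → 8; 6 → 4 → 5; 7 → 6 → 3; 8 → 7 → 2.
Collecting the images, φ ∘ ψ = [7 4 6 1 8 5 3 2].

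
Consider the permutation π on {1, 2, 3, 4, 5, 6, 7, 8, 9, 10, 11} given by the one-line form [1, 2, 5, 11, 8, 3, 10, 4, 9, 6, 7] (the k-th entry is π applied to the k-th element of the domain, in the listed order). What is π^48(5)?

Tracing 5 → 8 → … returns to 5 after 8 steps, so 5 lies in an 8-cycle (3, 5, 8, 4, 11, 7, 10, 6).
On an 8-cycle, π^8 is the identity, so π^48 = π^0 there (48 ≡ 0 mod 8).
So π^48(5) = 5.

5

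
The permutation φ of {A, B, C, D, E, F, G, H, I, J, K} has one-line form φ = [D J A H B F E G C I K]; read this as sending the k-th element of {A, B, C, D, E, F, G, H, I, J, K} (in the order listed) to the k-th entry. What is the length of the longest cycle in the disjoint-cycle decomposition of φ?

Decomposing into disjoint cycles gives (A, D, H, G, E, B, J, I, C); the longest has length 9.

9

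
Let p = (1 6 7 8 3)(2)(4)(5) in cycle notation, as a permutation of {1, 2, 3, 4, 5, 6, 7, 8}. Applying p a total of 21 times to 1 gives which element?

6

1 lies in the 5-cycle (1 6 7 8 3).
Powers repeat with period 5 on this cycle, and 21 mod 5 = 1, so p^21(1) = p^1(1).
Stepping 1 place around the cycle: 1 → 6.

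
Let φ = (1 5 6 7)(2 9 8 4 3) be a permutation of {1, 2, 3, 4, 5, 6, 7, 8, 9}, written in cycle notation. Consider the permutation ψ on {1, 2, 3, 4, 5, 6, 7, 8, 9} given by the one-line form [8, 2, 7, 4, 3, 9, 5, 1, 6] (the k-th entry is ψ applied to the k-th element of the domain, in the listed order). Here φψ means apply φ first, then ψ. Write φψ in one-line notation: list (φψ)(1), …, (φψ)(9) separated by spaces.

3 6 2 7 9 5 8 4 1

Chase each element through φ then ψ: 1 → 5 → 3; 2 → 9 → 6; 3 → 2 → 2; 4 → 3 → 7; 5 → 6 → 9; 6 → 7 → 5; 7 → 1 → 8; 8 → 4 → 4; 9 → 8 → 1.
Collecting the images, φψ = [3 6 2 7 9 5 8 4 1].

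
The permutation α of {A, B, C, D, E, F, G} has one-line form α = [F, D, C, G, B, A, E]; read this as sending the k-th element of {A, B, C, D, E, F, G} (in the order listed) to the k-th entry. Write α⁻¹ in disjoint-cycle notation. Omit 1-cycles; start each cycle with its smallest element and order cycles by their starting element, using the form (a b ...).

(A F)(B E G D)

First write α in disjoint cycles: (A F)(B D G E).
The inverse reverses every cycle; in canonical form, α⁻¹ = (A F)(B E G D).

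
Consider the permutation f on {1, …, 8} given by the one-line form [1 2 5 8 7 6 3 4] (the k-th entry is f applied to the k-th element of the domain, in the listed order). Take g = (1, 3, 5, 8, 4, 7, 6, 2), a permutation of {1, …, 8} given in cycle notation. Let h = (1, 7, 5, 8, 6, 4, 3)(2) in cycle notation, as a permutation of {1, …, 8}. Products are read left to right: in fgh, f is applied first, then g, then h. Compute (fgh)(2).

(fgh)(2) = h(g(f(2))). f(2) = 2, then g(2) = 1, then h(1) = 7, so the result is 7.

7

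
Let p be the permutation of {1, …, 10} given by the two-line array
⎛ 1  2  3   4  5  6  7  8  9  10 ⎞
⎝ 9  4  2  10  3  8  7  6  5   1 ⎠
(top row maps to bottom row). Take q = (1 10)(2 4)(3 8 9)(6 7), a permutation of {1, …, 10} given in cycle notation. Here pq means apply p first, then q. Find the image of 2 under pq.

2

(pq)(2) = q(p(2)). p(2) = 4, then q(4) = 2. So (pq)(2) = 2.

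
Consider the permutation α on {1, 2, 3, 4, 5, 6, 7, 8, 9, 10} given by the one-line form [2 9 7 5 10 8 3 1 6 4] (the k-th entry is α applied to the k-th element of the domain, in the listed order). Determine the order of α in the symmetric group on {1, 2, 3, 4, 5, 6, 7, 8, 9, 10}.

Decomposing into disjoint cycles gives cycle lengths 5, 3, 2.
The order is lcm(5, 3, 2) = 30.

30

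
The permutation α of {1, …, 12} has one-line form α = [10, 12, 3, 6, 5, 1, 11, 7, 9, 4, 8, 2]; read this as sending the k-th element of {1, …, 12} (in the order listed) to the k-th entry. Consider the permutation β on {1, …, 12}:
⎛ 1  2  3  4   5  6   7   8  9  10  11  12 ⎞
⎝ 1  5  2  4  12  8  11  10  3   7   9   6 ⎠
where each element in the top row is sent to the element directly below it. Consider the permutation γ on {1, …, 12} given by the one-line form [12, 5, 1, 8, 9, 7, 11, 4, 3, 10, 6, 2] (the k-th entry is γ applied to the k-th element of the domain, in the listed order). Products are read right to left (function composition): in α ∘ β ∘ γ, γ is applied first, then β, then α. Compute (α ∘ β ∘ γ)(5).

(α ∘ β ∘ γ)(5) = α(β(γ(5))). γ(5) = 9, then β(9) = 3, then α(3) = 3, so the result is 3.

3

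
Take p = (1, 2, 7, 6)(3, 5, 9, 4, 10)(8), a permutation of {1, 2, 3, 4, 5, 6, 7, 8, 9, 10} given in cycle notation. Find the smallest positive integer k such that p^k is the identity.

The disjoint cycles have lengths 5, 4, 1.
The order is lcm(5, 4) = 20.

20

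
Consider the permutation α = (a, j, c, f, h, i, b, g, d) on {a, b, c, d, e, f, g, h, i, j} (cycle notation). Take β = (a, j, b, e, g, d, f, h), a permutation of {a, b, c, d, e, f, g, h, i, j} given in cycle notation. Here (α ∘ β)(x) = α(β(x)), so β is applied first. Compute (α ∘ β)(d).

β(d) = f, then α(f) = h; composing gives (α ∘ β)(d) = h.

h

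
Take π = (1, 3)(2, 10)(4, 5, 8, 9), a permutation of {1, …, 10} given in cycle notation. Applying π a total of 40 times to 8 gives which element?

8

8 lies in the 4-cycle (4, 5, 8, 9).
On a 4-cycle, π^4 is the identity, so π^40 = π^0 there (40 ≡ 0 mod 4).
So π^40(8) = 8.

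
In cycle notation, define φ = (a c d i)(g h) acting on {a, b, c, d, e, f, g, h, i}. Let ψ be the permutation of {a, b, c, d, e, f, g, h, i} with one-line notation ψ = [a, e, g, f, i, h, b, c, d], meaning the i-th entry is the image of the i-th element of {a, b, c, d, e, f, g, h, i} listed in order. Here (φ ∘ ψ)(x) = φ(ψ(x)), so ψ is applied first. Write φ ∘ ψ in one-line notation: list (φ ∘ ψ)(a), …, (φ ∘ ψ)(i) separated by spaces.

c e h f a g b d i

(φ ∘ ψ)(x) = φ(ψ(x)). Computing each image: φ(ψ(a)) = φ(a) = c, φ(ψ(b)) = φ(e) = e, φ(ψ(c)) = φ(g) = h, φ(ψ(d)) = φ(f) = f, φ(ψ(e)) = φ(i) = a, φ(ψ(f)) = φ(h) = g, φ(ψ(g)) = φ(b) = b, φ(ψ(h)) = φ(c) = d, φ(ψ(i)) = φ(d) = i.
Hence φ ∘ ψ = [c e h f a g b d i].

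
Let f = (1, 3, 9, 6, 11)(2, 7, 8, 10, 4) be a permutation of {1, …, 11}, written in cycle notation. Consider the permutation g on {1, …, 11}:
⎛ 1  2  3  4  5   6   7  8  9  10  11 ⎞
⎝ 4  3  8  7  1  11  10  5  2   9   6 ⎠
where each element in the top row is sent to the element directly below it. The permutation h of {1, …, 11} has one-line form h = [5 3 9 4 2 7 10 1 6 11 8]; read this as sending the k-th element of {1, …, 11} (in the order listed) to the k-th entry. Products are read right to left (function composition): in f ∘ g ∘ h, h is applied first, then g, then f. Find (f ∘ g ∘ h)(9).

1

(f ∘ g ∘ h)(9) = f(g(h(9))). h(9) = 6, then g(6) = 11, then f(11) = 1, so the result is 1.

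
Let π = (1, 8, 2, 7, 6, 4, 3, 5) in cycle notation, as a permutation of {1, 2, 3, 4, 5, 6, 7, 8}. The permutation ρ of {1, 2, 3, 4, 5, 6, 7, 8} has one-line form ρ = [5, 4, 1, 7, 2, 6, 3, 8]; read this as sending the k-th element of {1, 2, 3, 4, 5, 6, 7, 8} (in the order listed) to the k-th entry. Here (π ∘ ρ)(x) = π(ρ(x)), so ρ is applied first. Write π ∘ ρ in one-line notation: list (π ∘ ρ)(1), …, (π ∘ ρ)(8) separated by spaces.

For each element, apply ρ then π: 1 → 5 → 1; 2 → 4 → 3; 3 → 1 → 8; 4 → 7 → 6; 5 → 2 → 7; 6 → 6 → 4; 7 → 3 → 5; 8 → 8 → 2.
So π ∘ ρ in one-line form is 1 3 8 6 7 4 5 2.

1 3 8 6 7 4 5 2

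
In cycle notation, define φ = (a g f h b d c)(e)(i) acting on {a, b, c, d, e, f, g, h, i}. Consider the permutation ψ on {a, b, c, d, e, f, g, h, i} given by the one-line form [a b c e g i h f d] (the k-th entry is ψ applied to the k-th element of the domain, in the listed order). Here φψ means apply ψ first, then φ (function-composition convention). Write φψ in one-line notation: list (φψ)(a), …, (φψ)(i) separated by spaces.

Chase each element through ψ then φ: a → a → g; b → b → d; c → c → a; d → e → e; e → g → f; f → i → i; g → h → b; h → f → h; i → d → c.
So φψ in one-line form is g d a e f i b h c.

g d a e f i b h c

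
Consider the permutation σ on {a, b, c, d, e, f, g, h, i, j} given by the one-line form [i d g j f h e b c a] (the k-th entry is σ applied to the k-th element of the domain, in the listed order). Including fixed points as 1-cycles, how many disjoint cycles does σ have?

1

The cycle decomposition is (a i c g e f h b d j), which has 1 cycle (counting 1-cycles).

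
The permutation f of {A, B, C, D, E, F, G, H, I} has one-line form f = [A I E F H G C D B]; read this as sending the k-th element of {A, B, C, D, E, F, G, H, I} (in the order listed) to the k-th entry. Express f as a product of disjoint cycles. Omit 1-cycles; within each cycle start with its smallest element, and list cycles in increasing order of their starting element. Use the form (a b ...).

From B: B → I → B, closing the cycle (B I).
Repeating from the next unused element and collecting all non-trivial cycles gives (B I)(C E H D F G).

(B I)(C E H D F G)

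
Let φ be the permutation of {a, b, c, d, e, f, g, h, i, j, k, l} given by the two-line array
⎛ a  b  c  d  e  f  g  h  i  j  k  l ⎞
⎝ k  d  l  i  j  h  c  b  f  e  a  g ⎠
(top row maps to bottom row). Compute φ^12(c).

c

Tracing c → l → … returns to c after 3 steps, so c lies in a 3-cycle (c, l, g).
Powers repeat with period 3 on this cycle, and 12 mod 3 = 0, so φ^12(c) = φ^0(c).
So φ^12(c) = c.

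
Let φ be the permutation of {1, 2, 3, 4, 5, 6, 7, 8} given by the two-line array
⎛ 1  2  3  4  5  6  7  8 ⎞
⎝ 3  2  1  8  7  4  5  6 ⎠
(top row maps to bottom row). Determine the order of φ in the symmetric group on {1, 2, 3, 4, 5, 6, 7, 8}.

6

The disjoint-cycle form of φ has cycle lengths 3, 2, 2, 1.
The order is lcm(3, 2, 2) = 6.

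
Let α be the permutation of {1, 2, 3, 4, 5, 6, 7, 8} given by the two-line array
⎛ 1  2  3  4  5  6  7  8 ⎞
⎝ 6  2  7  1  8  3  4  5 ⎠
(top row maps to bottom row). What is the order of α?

The disjoint-cycle form of α has cycle lengths 5, 2, 1.
The order of α is the least common multiple of its cycle lengths: lcm(5, 2) = 10.

10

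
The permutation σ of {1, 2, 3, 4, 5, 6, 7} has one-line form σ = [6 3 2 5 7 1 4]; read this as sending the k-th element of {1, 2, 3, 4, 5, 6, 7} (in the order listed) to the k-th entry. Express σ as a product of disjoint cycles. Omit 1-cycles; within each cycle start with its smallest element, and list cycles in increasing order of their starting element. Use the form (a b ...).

(1 6)(2 3)(4 5 7)

From 1: 1 → 6 → 1, closing the cycle (1 6).
Repeating from the next unused element and collecting all non-trivial cycles gives (1 6)(2 3)(4 5 7).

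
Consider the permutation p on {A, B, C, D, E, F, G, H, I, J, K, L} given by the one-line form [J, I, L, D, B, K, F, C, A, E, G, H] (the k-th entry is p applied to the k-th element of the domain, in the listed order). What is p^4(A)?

I

Tracing A → J → … returns to A after 5 steps, so A lies in a 5-cycle (A J E B I).
Stepping 4 places around the cycle: A → J → E → B → I.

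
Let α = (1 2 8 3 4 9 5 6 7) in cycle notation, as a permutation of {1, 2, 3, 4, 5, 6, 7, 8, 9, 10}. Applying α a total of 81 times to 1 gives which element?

1

1 lies in the 9-cycle (1 2 8 3 4 9 5 6 7).
Powers repeat with period 9 on this cycle, and 81 mod 9 = 0, so α^81(1) = α^0(1).
So α^81(1) = 1.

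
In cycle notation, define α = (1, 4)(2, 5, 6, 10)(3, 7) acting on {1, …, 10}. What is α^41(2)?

5

2 lies in the 4-cycle (2, 5, 6, 10).
On a 4-cycle, α^4 is the identity, so α^41 = α^1 there (41 ≡ 1 mod 4).
Stepping 1 place around the cycle: 2 → 5.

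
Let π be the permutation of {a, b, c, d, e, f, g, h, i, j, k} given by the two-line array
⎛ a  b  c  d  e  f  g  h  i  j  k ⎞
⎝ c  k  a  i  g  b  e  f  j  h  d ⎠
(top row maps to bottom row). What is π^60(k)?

Tracing k → d → … returns to k after 7 steps, so k lies in a 7-cycle (b k d i j h f).
Powers repeat with period 7 on this cycle, and 60 mod 7 = 4, so π^60(k) = π^4(k).
Advancing 4 steps from k: k → d → i → j → h.

h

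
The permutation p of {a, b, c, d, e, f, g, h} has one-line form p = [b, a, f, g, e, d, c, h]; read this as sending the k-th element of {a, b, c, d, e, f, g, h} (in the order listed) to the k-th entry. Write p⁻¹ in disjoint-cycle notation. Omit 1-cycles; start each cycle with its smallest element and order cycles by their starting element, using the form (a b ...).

The cycle decomposition of p is (a b)(c f d g).
Reversing each cycle (and rotating so the smallest element leads) gives p⁻¹ = (a b)(c g d f).

(a b)(c g d f)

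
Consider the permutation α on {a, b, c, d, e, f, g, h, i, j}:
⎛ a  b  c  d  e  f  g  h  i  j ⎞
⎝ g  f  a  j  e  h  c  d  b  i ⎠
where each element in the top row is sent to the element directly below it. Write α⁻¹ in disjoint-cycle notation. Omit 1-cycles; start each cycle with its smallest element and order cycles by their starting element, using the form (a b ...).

First write α in disjoint cycles: (a g c)(b f h d j i).
The inverse reverses every cycle; in canonical form, α⁻¹ = (a c g)(b i j d h f).

(a c g)(b i j d h f)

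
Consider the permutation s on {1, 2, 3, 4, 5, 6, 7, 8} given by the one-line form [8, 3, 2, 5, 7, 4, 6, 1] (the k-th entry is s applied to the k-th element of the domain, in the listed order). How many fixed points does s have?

No element satisfies s(x) = x, so there are 0 fixed points.

0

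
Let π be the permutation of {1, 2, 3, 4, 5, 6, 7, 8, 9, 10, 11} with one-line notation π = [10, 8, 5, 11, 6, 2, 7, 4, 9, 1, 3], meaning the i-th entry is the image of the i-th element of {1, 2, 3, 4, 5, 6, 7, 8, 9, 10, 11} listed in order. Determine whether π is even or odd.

In disjoint-cycle form the cycle lengths are 7, 2, 1, 1.
A cycle of length ℓ contributes ℓ−1 transpositions, so π is a product of 6 + 1 = 7 transpositions — odd.

odd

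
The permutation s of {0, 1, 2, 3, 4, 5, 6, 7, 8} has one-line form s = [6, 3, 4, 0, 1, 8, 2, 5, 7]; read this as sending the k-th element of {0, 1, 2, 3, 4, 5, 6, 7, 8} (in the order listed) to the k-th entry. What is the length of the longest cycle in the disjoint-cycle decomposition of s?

6

Decomposing into disjoint cycles gives (0, 6, 2, 4, 1, 3)(5, 8, 7); the longest has length 6.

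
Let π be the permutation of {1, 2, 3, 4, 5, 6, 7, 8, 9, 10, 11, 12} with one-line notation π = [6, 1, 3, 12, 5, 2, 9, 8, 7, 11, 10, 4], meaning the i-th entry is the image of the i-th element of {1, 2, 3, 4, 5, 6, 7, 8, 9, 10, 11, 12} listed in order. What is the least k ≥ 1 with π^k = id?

Decomposing into disjoint cycles gives cycle lengths 3, 2, 2, 2, 1, 1, 1.
Since disjoint cycles commute, ord(π) = lcm(3, 2, 2, 2) = 6.

6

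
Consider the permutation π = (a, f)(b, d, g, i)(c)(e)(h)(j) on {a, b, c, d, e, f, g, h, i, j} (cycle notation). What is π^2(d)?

i

d lies in the 4-cycle (b, d, g, i).
Stepping 2 places around the cycle: d → g → i.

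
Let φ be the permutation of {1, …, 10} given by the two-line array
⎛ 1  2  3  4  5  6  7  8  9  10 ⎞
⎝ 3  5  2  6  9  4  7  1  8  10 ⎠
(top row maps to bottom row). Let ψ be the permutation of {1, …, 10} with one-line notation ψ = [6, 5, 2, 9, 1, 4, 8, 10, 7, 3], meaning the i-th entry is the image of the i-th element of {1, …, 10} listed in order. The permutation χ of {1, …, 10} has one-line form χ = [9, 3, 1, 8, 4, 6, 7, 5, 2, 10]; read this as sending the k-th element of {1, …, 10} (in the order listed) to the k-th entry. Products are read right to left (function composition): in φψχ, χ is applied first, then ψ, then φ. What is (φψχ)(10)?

2

Apply the permutations in order: χ(10) = 10, then ψ(10) = 3, then φ(3) = 2. So (φψχ)(10) = 2.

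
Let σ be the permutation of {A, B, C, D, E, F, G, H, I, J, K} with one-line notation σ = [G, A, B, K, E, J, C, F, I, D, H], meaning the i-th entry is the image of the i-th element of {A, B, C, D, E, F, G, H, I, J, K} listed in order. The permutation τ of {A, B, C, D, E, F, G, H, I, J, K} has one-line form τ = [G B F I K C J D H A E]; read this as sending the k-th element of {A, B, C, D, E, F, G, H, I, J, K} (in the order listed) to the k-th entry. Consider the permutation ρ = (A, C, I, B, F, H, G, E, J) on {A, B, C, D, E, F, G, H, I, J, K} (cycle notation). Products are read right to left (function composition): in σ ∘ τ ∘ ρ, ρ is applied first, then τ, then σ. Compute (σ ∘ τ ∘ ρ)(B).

B

Apply the permutations in order: ρ(B) = F, then τ(F) = C, then σ(C) = B. So (σ ∘ τ ∘ ρ)(B) = B.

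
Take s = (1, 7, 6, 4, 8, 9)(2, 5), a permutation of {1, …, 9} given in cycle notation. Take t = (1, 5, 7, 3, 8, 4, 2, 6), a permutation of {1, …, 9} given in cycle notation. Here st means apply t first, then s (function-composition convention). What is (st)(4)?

t(4) = 2, then s(2) = 5; composing gives (st)(4) = 5.

5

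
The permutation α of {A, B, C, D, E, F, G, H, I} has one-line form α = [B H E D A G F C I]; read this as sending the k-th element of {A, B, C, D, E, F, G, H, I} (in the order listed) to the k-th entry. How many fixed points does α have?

2

The fixed points (elements with α(x) = x) are {D, I}, so there are 2.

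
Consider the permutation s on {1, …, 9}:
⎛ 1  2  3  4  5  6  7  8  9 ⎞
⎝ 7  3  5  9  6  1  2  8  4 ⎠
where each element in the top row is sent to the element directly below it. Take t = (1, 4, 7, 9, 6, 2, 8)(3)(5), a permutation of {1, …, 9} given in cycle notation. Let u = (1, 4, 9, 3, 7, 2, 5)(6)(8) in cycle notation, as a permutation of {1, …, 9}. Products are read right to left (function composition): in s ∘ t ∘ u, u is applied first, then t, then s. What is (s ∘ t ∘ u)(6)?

Apply the permutations in order: u(6) = 6, then t(6) = 2, then s(2) = 3. So (s ∘ t ∘ u)(6) = 3.

3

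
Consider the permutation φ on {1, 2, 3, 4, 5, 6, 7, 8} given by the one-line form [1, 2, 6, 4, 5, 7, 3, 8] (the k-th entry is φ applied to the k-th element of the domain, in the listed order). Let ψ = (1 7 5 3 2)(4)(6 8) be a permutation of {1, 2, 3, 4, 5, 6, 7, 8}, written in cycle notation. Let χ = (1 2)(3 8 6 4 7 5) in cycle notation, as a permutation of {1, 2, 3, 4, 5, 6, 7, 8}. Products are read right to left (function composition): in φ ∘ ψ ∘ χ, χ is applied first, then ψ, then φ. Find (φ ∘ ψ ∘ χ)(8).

(φ ∘ ψ ∘ χ)(8) = φ(ψ(χ(8))). χ(8) = 6, then ψ(6) = 8, then φ(8) = 8, so the result is 8.

8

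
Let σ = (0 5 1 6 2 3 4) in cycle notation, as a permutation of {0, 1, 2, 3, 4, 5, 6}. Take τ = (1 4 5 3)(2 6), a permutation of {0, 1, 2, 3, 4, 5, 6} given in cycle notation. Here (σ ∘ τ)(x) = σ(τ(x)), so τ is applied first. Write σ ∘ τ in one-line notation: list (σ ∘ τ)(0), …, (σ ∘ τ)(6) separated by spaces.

5 0 2 6 1 4 3

Chase each element through τ then σ: 0 → 0 → 5; 1 → 4 → 0; 2 → 6 → 2; 3 → 1 → 6; 4 → 5 → 1; 5 → 3 → 4; 6 → 2 → 3.
So σ ∘ τ in one-line form is 5 0 2 6 1 4 3.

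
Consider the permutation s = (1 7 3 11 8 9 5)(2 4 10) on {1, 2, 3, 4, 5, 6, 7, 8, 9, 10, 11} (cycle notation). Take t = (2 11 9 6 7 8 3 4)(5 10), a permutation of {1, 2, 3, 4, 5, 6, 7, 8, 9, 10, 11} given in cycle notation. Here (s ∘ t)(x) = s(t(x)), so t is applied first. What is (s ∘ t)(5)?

2

First apply t: t(5) = 10, then s(10) = 2. Thus (s ∘ t)(5) = 2.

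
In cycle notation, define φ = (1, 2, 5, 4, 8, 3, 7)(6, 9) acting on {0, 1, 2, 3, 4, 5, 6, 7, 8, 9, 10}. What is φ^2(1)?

5

1 lies in the 7-cycle (1, 2, 5, 4, 8, 3, 7).
Stepping 2 places around the cycle: 1 → 2 → 5.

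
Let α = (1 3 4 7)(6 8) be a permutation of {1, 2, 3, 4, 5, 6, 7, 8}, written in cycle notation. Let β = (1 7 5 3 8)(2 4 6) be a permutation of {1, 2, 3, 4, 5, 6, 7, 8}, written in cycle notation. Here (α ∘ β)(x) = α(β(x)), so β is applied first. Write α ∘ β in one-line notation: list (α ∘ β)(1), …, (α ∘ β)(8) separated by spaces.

1 7 6 8 4 2 5 3

Chase each element through β then α: 1 → 7 → 1; 2 → 4 → 7; 3 → 8 → 6; 4 → 6 → 8; 5 → 3 → 4; 6 → 2 → 2; 7 → 5 → 5; 8 → 1 → 3.
So α ∘ β in one-line form is 1 7 6 8 4 2 5 3.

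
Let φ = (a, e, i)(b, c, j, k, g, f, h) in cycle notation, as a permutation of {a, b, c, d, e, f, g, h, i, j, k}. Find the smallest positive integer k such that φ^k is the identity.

The cycle type of φ is (7, 3, 1).
Since disjoint cycles commute, ord(φ) = lcm(7, 3) = 21.

21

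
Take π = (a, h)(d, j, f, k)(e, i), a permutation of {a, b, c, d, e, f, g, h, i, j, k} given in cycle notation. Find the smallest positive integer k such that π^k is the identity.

4

The cycle type of π is (4, 2, 2, 1, 1, 1).
The order of π is the least common multiple of its cycle lengths: lcm(4, 2, 2) = 4.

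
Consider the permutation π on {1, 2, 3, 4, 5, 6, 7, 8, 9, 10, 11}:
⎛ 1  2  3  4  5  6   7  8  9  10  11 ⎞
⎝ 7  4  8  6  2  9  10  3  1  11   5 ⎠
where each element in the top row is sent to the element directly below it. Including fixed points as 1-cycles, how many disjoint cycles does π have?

2

The cycle decomposition is (1, 7, 10, 11, 5, 2, 4, 6, 9)(3, 8), which has 2 cycles (counting 1-cycles).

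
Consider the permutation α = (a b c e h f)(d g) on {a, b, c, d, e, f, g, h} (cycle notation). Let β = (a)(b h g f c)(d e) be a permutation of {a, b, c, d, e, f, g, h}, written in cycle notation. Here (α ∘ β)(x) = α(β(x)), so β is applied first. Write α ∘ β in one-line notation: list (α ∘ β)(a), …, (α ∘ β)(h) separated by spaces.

(α ∘ β)(x) = α(β(x)). Computing each image: α(β(a)) = α(a) = b, α(β(b)) = α(h) = f, α(β(c)) = α(b) = c, α(β(d)) = α(e) = h, α(β(e)) = α(d) = g, α(β(f)) = α(c) = e, α(β(g)) = α(f) = a, α(β(h)) = α(g) = d.
Hence α ∘ β = [b f c h g e a d].

b f c h g e a d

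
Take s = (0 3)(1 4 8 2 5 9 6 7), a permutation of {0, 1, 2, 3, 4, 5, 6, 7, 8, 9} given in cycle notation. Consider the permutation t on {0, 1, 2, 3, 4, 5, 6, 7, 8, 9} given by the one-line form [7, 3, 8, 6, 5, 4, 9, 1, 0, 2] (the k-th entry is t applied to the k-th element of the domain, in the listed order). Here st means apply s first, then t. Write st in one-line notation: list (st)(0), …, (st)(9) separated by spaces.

(st)(x) = t(s(x)). Computing each image: t(s(0)) = t(3) = 6, t(s(1)) = t(4) = 5, t(s(2)) = t(5) = 4, t(s(3)) = t(0) = 7, t(s(4)) = t(8) = 0, t(s(5)) = t(9) = 2, t(s(6)) = t(7) = 1, t(s(7)) = t(1) = 3, t(s(8)) = t(2) = 8, t(s(9)) = t(6) = 9.
Hence st = [6 5 4 7 0 2 1 3 8 9].

6 5 4 7 0 2 1 3 8 9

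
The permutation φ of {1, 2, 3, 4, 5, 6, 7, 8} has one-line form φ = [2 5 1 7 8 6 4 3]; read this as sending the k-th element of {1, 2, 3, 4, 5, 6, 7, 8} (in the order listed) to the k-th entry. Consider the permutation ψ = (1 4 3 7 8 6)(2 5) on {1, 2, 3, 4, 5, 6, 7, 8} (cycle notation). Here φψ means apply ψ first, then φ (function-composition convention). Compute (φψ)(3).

4

ψ(3) = 7, then φ(7) = 4; composing gives (φψ)(3) = 4.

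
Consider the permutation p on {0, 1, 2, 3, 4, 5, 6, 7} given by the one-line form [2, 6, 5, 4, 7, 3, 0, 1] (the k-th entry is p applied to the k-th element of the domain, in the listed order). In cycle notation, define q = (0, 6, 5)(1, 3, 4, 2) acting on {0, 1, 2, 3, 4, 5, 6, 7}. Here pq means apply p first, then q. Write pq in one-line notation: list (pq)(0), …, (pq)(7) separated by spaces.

1 5 0 2 7 4 6 3

For each element, apply p then q: 0 → 2 → 1; 1 → 6 → 5; 2 → 5 → 0; 3 → 4 → 2; 4 → 7 → 7; 5 → 3 → 4; 6 → 0 → 6; 7 → 1 → 3.
Collecting the images, pq = [1 5 0 2 7 4 6 3].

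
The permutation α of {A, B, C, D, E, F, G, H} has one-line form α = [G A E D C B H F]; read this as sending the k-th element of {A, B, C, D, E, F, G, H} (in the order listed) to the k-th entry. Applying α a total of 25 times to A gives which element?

Tracing A → G → … returns to A after 5 steps, so A lies in a 5-cycle (A, G, H, F, B).
On a 5-cycle, α^5 is the identity, so α^25 = α^0 there (25 ≡ 0 mod 5).
So α^25(A) = A.

A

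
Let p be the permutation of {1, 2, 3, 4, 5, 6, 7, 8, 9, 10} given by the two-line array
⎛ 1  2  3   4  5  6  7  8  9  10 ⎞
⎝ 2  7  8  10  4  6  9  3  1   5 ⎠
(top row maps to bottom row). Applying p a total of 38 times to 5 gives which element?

10

Tracing 5 → 4 → … returns to 5 after 3 steps, so 5 lies in a 3-cycle (4 10 5).
Powers repeat with period 3 on this cycle, and 38 mod 3 = 2, so p^38(5) = p^2(5).
Stepping 2 places around the cycle: 5 → 4 → 10.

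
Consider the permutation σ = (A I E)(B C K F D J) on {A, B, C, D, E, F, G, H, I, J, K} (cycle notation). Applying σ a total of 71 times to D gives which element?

F

D lies in the 6-cycle (B C K F D J).
Since the cycle has length 6, σ^71 acts on it the same as σ^5 (71 mod 6 = 5).
Advancing 5 steps from D: D → J → B → C → K → F.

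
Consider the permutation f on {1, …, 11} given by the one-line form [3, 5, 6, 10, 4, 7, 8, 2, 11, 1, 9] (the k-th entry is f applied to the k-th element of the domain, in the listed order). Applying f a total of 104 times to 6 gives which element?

4

Tracing 6 → 7 → … returns to 6 after 9 steps, so 6 lies in a 9-cycle (1, 3, 6, 7, 8, 2, 5, 4, 10).
Powers repeat with period 9 on this cycle, and 104 mod 9 = 5, so f^104(6) = f^5(6).
Stepping 5 places around the cycle: 6 → 7 → 8 → 2 → 5 → 4.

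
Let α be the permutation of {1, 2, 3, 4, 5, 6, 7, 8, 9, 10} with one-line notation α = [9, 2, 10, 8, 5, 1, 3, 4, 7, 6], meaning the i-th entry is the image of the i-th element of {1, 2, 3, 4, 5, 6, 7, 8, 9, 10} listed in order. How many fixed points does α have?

The fixed points (elements with α(x) = x) are {2, 5}, so there are 2.

2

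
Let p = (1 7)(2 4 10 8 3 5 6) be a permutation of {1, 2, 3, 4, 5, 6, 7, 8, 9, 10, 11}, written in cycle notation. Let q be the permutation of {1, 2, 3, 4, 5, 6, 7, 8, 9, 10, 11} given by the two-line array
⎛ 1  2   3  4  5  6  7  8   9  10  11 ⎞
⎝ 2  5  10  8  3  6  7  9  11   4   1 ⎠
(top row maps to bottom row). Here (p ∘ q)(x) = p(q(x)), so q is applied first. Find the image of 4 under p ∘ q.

3

q(4) = 8, then p(8) = 3; composing gives (p ∘ q)(4) = 3.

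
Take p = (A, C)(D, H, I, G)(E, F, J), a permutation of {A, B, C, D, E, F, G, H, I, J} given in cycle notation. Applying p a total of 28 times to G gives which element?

G

G lies in the 4-cycle (D, H, I, G).
On a 4-cycle, p^4 is the identity, so p^28 = p^0 there (28 ≡ 0 mod 4).
So p^28(G) = G.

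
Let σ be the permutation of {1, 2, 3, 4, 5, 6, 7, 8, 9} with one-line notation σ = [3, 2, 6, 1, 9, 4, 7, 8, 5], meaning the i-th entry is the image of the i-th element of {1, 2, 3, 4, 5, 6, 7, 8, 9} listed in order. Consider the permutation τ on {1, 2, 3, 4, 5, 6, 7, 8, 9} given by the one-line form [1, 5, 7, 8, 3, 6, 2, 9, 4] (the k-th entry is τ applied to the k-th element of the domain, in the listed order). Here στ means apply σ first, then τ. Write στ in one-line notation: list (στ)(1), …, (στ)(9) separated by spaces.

7 5 6 1 4 8 2 9 3

(στ)(x) = τ(σ(x)). Computing each image: τ(σ(1)) = τ(3) = 7, τ(σ(2)) = τ(2) = 5, τ(σ(3)) = τ(6) = 6, τ(σ(4)) = τ(1) = 1, τ(σ(5)) = τ(9) = 4, τ(σ(6)) = τ(4) = 8, τ(σ(7)) = τ(7) = 2, τ(σ(8)) = τ(8) = 9, τ(σ(9)) = τ(5) = 3.
Hence στ = [7 5 6 1 4 8 2 9 3].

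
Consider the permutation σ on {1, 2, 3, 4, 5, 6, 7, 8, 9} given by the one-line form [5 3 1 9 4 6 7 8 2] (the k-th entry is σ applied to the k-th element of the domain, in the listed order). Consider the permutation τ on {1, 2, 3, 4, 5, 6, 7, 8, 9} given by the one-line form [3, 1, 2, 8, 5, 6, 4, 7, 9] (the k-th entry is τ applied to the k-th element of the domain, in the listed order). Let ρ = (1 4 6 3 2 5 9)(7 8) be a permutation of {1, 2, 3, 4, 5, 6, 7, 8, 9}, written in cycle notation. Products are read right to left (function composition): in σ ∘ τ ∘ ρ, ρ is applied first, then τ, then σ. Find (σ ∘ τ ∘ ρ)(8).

9

Chase 8: ρ(8) = 7; τ(7) = 4; σ(4) = 9. Hence (σ ∘ τ ∘ ρ)(8) = 9.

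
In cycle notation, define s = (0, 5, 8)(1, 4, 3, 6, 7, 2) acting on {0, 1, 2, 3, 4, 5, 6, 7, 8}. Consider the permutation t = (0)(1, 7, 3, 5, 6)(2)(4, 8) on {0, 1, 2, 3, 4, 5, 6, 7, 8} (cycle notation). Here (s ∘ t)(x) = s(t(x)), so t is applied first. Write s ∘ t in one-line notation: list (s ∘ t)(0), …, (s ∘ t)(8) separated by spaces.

Chase each element through t then s: 0 → 0 → 5; 1 → 7 → 2; 2 → 2 → 1; 3 → 5 → 8; 4 → 8 → 0; 5 → 6 → 7; 6 → 1 → 4; 7 → 3 → 6; 8 → 4 → 3.
Collecting the images, s ∘ t = [5 2 1 8 0 7 4 6 3].

5 2 1 8 0 7 4 6 3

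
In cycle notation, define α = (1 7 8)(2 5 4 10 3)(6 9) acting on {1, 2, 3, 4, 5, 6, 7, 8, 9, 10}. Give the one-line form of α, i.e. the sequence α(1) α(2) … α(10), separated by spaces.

Each element maps to the next entry in its cycle (wrapping to the front): 1→7, 2→5, 3→2, 4→10, 5→4, 6→9, 7→8, 8→1, 9→6, 10→3.
Listing these in domain order gives 7 5 2 10 4 9 8 1 6 3.

7 5 2 10 4 9 8 1 6 3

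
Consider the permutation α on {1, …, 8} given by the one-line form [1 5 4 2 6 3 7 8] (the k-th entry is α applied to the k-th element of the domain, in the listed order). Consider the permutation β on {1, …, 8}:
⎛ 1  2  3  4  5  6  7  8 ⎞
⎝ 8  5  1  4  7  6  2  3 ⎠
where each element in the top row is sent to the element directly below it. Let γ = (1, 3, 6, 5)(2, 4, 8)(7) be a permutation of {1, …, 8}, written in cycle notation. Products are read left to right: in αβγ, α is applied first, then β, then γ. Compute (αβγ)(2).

7

Chase 2: α(2) = 5; β(5) = 7; γ(7) = 7. Hence (αβγ)(2) = 7.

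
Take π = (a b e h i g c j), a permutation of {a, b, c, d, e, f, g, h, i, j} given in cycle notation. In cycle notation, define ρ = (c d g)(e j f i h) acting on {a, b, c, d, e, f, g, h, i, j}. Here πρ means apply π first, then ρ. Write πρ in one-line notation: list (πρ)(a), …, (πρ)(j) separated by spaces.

(πρ)(x) = ρ(π(x)). Computing each image: ρ(π(a)) = ρ(b) = b, ρ(π(b)) = ρ(e) = j, ρ(π(c)) = ρ(j) = f, ρ(π(d)) = ρ(d) = g, ρ(π(e)) = ρ(h) = e, ρ(π(f)) = ρ(f) = i, ρ(π(g)) = ρ(c) = d, ρ(π(h)) = ρ(i) = h, ρ(π(i)) = ρ(g) = c, ρ(π(j)) = ρ(a) = a.
Hence πρ = [b j f g e i d h c a].

b j f g e i d h c a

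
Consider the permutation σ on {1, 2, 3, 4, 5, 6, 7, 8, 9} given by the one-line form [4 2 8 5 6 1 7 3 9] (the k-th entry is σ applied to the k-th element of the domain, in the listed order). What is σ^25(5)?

6

Tracing 5 → 6 → … returns to 5 after 4 steps, so 5 lies in a 4-cycle (1, 4, 5, 6).
Powers repeat with period 4 on this cycle, and 25 mod 4 = 1, so σ^25(5) = σ^1(5).
Stepping 1 place around the cycle: 5 → 6.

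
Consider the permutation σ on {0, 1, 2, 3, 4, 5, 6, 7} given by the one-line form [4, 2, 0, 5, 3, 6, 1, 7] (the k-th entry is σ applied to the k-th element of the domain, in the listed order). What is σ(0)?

4

0 is element number 1 of the domain, and entry number 1 of the one-line form is 4, so σ(0) = 4.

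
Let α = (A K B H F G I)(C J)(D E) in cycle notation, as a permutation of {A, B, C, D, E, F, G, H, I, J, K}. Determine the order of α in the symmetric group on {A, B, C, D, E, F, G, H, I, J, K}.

The disjoint cycles have lengths 7, 2, 2.
The order of α is the least common multiple of its cycle lengths: lcm(7, 2, 2) = 14.

14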